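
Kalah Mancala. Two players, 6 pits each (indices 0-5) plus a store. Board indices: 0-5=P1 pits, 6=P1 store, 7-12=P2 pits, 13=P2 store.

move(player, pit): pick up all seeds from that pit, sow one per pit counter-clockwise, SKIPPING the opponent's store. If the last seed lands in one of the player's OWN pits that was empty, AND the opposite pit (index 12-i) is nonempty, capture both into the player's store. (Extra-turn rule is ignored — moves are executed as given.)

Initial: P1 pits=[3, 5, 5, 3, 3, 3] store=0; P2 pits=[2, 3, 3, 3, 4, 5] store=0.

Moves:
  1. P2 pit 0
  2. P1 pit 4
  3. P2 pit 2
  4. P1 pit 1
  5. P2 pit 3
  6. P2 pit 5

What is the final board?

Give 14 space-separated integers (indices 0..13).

Move 1: P2 pit0 -> P1=[3,5,5,3,3,3](0) P2=[0,4,4,3,4,5](0)
Move 2: P1 pit4 -> P1=[3,5,5,3,0,4](1) P2=[1,4,4,3,4,5](0)
Move 3: P2 pit2 -> P1=[3,5,5,3,0,4](1) P2=[1,4,0,4,5,6](1)
Move 4: P1 pit1 -> P1=[3,0,6,4,1,5](2) P2=[1,4,0,4,5,6](1)
Move 5: P2 pit3 -> P1=[4,0,6,4,1,5](2) P2=[1,4,0,0,6,7](2)
Move 6: P2 pit5 -> P1=[5,1,7,5,2,6](2) P2=[1,4,0,0,6,0](3)

Answer: 5 1 7 5 2 6 2 1 4 0 0 6 0 3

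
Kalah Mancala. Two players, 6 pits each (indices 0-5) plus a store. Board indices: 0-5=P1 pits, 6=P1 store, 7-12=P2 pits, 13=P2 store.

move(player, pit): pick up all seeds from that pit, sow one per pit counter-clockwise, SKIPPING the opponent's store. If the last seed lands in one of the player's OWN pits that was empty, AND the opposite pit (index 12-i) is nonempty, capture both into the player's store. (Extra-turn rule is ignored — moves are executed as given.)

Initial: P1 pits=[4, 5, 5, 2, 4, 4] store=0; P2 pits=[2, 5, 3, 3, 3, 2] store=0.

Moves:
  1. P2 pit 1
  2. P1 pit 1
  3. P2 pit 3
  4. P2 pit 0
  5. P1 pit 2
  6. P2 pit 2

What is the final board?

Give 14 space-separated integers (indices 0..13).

Answer: 6 0 0 4 6 6 2 1 2 0 1 6 5 3

Derivation:
Move 1: P2 pit1 -> P1=[4,5,5,2,4,4](0) P2=[2,0,4,4,4,3](1)
Move 2: P1 pit1 -> P1=[4,0,6,3,5,5](1) P2=[2,0,4,4,4,3](1)
Move 3: P2 pit3 -> P1=[5,0,6,3,5,5](1) P2=[2,0,4,0,5,4](2)
Move 4: P2 pit0 -> P1=[5,0,6,3,5,5](1) P2=[0,1,5,0,5,4](2)
Move 5: P1 pit2 -> P1=[5,0,0,4,6,6](2) P2=[1,2,5,0,5,4](2)
Move 6: P2 pit2 -> P1=[6,0,0,4,6,6](2) P2=[1,2,0,1,6,5](3)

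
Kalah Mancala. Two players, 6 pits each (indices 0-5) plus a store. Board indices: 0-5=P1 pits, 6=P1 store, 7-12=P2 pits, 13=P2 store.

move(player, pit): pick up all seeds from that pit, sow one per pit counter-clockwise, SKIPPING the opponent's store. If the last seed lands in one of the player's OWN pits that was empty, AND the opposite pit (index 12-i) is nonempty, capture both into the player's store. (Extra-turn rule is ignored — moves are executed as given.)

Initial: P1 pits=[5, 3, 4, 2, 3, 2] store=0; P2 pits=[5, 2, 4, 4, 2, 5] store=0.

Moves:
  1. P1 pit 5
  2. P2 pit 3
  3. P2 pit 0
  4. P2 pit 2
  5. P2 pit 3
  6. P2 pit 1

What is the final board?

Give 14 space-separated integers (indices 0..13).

Move 1: P1 pit5 -> P1=[5,3,4,2,3,0](1) P2=[6,2,4,4,2,5](0)
Move 2: P2 pit3 -> P1=[6,3,4,2,3,0](1) P2=[6,2,4,0,3,6](1)
Move 3: P2 pit0 -> P1=[6,3,4,2,3,0](1) P2=[0,3,5,1,4,7](2)
Move 4: P2 pit2 -> P1=[7,3,4,2,3,0](1) P2=[0,3,0,2,5,8](3)
Move 5: P2 pit3 -> P1=[7,3,4,2,3,0](1) P2=[0,3,0,0,6,9](3)
Move 6: P2 pit1 -> P1=[7,3,4,2,3,0](1) P2=[0,0,1,1,7,9](3)

Answer: 7 3 4 2 3 0 1 0 0 1 1 7 9 3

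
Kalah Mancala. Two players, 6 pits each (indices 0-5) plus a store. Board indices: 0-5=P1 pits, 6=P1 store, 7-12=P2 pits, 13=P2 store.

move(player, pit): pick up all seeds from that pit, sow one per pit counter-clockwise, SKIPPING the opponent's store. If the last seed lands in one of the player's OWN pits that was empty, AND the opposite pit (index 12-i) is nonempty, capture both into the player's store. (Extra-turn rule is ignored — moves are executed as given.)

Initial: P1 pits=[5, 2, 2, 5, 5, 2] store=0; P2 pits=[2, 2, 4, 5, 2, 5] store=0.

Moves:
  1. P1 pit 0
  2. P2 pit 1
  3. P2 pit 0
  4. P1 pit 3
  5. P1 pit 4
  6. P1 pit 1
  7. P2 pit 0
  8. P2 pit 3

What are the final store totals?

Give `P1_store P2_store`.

Answer: 6 1

Derivation:
Move 1: P1 pit0 -> P1=[0,3,3,6,6,3](0) P2=[2,2,4,5,2,5](0)
Move 2: P2 pit1 -> P1=[0,3,3,6,6,3](0) P2=[2,0,5,6,2,5](0)
Move 3: P2 pit0 -> P1=[0,3,3,6,6,3](0) P2=[0,1,6,6,2,5](0)
Move 4: P1 pit3 -> P1=[0,3,3,0,7,4](1) P2=[1,2,7,6,2,5](0)
Move 5: P1 pit4 -> P1=[0,3,3,0,0,5](2) P2=[2,3,8,7,3,5](0)
Move 6: P1 pit1 -> P1=[0,0,4,1,0,5](6) P2=[2,0,8,7,3,5](0)
Move 7: P2 pit0 -> P1=[0,0,4,1,0,5](6) P2=[0,1,9,7,3,5](0)
Move 8: P2 pit3 -> P1=[1,1,5,2,0,5](6) P2=[0,1,9,0,4,6](1)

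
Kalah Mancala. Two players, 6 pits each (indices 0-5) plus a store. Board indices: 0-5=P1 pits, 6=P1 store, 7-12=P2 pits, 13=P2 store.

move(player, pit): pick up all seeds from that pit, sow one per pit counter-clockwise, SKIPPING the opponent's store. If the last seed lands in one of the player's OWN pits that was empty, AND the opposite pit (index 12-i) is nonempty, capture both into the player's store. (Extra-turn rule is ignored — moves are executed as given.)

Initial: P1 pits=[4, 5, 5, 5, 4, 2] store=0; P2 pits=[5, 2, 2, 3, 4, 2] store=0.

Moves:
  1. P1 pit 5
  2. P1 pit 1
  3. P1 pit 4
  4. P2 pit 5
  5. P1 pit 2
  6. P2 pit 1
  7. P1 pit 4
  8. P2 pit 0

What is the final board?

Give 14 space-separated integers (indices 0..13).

Answer: 1 1 0 7 0 4 4 0 1 5 5 6 1 8

Derivation:
Move 1: P1 pit5 -> P1=[4,5,5,5,4,0](1) P2=[6,2,2,3,4,2](0)
Move 2: P1 pit1 -> P1=[4,0,6,6,5,1](2) P2=[6,2,2,3,4,2](0)
Move 3: P1 pit4 -> P1=[4,0,6,6,0,2](3) P2=[7,3,3,3,4,2](0)
Move 4: P2 pit5 -> P1=[5,0,6,6,0,2](3) P2=[7,3,3,3,4,0](1)
Move 5: P1 pit2 -> P1=[5,0,0,7,1,3](4) P2=[8,4,3,3,4,0](1)
Move 6: P2 pit1 -> P1=[0,0,0,7,1,3](4) P2=[8,0,4,4,5,0](7)
Move 7: P1 pit4 -> P1=[0,0,0,7,0,4](4) P2=[8,0,4,4,5,0](7)
Move 8: P2 pit0 -> P1=[1,1,0,7,0,4](4) P2=[0,1,5,5,6,1](8)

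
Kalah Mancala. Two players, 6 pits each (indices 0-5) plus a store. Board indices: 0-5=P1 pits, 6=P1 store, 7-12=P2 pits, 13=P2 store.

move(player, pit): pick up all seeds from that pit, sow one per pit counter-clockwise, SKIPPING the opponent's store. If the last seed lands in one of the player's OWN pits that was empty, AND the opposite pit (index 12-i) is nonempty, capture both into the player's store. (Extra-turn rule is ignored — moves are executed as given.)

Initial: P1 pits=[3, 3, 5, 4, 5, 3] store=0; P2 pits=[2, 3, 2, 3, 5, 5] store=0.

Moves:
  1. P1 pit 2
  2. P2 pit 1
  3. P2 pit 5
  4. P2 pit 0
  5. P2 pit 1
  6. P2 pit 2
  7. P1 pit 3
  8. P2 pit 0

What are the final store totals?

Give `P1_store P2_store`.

Move 1: P1 pit2 -> P1=[3,3,0,5,6,4](1) P2=[3,3,2,3,5,5](0)
Move 2: P2 pit1 -> P1=[3,3,0,5,6,4](1) P2=[3,0,3,4,6,5](0)
Move 3: P2 pit5 -> P1=[4,4,1,6,6,4](1) P2=[3,0,3,4,6,0](1)
Move 4: P2 pit0 -> P1=[4,4,1,6,6,4](1) P2=[0,1,4,5,6,0](1)
Move 5: P2 pit1 -> P1=[4,4,1,6,6,4](1) P2=[0,0,5,5,6,0](1)
Move 6: P2 pit2 -> P1=[5,4,1,6,6,4](1) P2=[0,0,0,6,7,1](2)
Move 7: P1 pit3 -> P1=[5,4,1,0,7,5](2) P2=[1,1,1,6,7,1](2)
Move 8: P2 pit0 -> P1=[5,4,1,0,7,5](2) P2=[0,2,1,6,7,1](2)

Answer: 2 2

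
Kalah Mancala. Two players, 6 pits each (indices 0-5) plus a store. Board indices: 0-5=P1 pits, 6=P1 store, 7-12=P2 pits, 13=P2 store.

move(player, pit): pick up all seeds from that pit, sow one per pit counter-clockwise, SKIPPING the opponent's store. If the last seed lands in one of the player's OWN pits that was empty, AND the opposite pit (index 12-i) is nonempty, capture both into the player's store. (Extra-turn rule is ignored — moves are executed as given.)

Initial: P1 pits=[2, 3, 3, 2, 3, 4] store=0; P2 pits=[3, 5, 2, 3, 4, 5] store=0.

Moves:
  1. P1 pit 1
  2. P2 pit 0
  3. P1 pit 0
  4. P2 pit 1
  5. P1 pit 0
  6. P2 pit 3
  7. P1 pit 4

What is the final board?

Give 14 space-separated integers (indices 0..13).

Move 1: P1 pit1 -> P1=[2,0,4,3,4,4](0) P2=[3,5,2,3,4,5](0)
Move 2: P2 pit0 -> P1=[2,0,4,3,4,4](0) P2=[0,6,3,4,4,5](0)
Move 3: P1 pit0 -> P1=[0,1,5,3,4,4](0) P2=[0,6,3,4,4,5](0)
Move 4: P2 pit1 -> P1=[1,1,5,3,4,4](0) P2=[0,0,4,5,5,6](1)
Move 5: P1 pit0 -> P1=[0,2,5,3,4,4](0) P2=[0,0,4,5,5,6](1)
Move 6: P2 pit3 -> P1=[1,3,5,3,4,4](0) P2=[0,0,4,0,6,7](2)
Move 7: P1 pit4 -> P1=[1,3,5,3,0,5](1) P2=[1,1,4,0,6,7](2)

Answer: 1 3 5 3 0 5 1 1 1 4 0 6 7 2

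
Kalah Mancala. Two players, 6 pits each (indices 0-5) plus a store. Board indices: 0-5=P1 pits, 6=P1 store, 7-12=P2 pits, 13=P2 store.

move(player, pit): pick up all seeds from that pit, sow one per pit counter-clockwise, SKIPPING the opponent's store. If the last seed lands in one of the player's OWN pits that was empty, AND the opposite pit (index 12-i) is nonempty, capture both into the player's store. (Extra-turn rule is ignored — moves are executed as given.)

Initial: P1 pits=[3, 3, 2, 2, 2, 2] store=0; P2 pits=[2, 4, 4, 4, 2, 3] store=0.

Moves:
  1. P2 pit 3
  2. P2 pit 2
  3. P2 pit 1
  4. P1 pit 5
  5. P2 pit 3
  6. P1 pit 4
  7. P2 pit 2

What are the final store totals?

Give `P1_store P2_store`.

Answer: 2 5

Derivation:
Move 1: P2 pit3 -> P1=[4,3,2,2,2,2](0) P2=[2,4,4,0,3,4](1)
Move 2: P2 pit2 -> P1=[4,3,2,2,2,2](0) P2=[2,4,0,1,4,5](2)
Move 3: P2 pit1 -> P1=[4,3,2,2,2,2](0) P2=[2,0,1,2,5,6](2)
Move 4: P1 pit5 -> P1=[4,3,2,2,2,0](1) P2=[3,0,1,2,5,6](2)
Move 5: P2 pit3 -> P1=[4,3,2,2,2,0](1) P2=[3,0,1,0,6,7](2)
Move 6: P1 pit4 -> P1=[4,3,2,2,0,1](2) P2=[3,0,1,0,6,7](2)
Move 7: P2 pit2 -> P1=[4,3,0,2,0,1](2) P2=[3,0,0,0,6,7](5)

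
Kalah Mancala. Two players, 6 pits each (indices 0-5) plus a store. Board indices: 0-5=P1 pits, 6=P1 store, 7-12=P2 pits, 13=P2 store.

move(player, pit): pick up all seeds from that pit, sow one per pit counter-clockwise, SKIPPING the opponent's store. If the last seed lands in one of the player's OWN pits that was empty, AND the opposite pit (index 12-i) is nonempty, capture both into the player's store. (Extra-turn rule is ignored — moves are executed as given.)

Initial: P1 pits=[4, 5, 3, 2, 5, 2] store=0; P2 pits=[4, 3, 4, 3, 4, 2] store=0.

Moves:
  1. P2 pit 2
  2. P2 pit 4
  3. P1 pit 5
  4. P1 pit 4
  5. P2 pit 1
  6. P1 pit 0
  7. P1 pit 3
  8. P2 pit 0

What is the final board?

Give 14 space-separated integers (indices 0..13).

Move 1: P2 pit2 -> P1=[4,5,3,2,5,2](0) P2=[4,3,0,4,5,3](1)
Move 2: P2 pit4 -> P1=[5,6,4,2,5,2](0) P2=[4,3,0,4,0,4](2)
Move 3: P1 pit5 -> P1=[5,6,4,2,5,0](1) P2=[5,3,0,4,0,4](2)
Move 4: P1 pit4 -> P1=[5,6,4,2,0,1](2) P2=[6,4,1,4,0,4](2)
Move 5: P2 pit1 -> P1=[5,6,4,2,0,1](2) P2=[6,0,2,5,1,5](2)
Move 6: P1 pit0 -> P1=[0,7,5,3,1,2](2) P2=[6,0,2,5,1,5](2)
Move 7: P1 pit3 -> P1=[0,7,5,0,2,3](3) P2=[6,0,2,5,1,5](2)
Move 8: P2 pit0 -> P1=[0,7,5,0,2,3](3) P2=[0,1,3,6,2,6](3)

Answer: 0 7 5 0 2 3 3 0 1 3 6 2 6 3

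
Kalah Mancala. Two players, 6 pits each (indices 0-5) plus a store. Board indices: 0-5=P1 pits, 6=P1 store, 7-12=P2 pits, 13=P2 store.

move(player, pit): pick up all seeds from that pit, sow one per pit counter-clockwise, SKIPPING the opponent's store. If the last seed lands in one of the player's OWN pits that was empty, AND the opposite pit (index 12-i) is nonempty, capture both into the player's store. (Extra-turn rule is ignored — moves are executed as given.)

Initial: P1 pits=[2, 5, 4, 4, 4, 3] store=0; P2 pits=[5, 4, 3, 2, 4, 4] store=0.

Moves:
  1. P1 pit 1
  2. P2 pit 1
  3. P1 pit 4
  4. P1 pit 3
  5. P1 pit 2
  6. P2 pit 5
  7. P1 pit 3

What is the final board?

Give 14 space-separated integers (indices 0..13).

Answer: 3 1 1 0 3 8 4 8 2 5 3 5 0 1

Derivation:
Move 1: P1 pit1 -> P1=[2,0,5,5,5,4](1) P2=[5,4,3,2,4,4](0)
Move 2: P2 pit1 -> P1=[2,0,5,5,5,4](1) P2=[5,0,4,3,5,5](0)
Move 3: P1 pit4 -> P1=[2,0,5,5,0,5](2) P2=[6,1,5,3,5,5](0)
Move 4: P1 pit3 -> P1=[2,0,5,0,1,6](3) P2=[7,2,5,3,5,5](0)
Move 5: P1 pit2 -> P1=[2,0,0,1,2,7](4) P2=[8,2,5,3,5,5](0)
Move 6: P2 pit5 -> P1=[3,1,1,2,2,7](4) P2=[8,2,5,3,5,0](1)
Move 7: P1 pit3 -> P1=[3,1,1,0,3,8](4) P2=[8,2,5,3,5,0](1)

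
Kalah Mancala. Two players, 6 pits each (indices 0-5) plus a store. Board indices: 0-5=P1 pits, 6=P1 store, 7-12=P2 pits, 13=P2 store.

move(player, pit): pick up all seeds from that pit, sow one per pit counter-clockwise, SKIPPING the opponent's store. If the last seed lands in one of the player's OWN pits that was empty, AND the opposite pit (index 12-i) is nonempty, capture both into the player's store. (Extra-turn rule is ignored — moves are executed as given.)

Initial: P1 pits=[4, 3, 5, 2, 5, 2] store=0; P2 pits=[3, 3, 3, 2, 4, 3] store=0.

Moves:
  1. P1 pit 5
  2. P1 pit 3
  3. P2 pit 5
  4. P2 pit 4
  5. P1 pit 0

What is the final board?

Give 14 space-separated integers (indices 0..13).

Move 1: P1 pit5 -> P1=[4,3,5,2,5,0](1) P2=[4,3,3,2,4,3](0)
Move 2: P1 pit3 -> P1=[4,3,5,0,6,0](6) P2=[0,3,3,2,4,3](0)
Move 3: P2 pit5 -> P1=[5,4,5,0,6,0](6) P2=[0,3,3,2,4,0](1)
Move 4: P2 pit4 -> P1=[6,5,5,0,6,0](6) P2=[0,3,3,2,0,1](2)
Move 5: P1 pit0 -> P1=[0,6,6,1,7,1](7) P2=[0,3,3,2,0,1](2)

Answer: 0 6 6 1 7 1 7 0 3 3 2 0 1 2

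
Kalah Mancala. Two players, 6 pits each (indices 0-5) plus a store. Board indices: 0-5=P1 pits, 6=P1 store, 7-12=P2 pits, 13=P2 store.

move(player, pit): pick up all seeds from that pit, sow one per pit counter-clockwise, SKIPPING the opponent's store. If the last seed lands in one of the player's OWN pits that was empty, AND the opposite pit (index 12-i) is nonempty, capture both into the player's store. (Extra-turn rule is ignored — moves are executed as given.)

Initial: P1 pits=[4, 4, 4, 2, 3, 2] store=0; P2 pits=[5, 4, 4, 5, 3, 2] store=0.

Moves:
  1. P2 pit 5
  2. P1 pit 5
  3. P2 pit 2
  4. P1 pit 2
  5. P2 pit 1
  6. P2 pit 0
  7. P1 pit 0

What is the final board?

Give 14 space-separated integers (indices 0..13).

Answer: 0 5 1 4 5 2 2 0 1 2 8 6 3 3

Derivation:
Move 1: P2 pit5 -> P1=[5,4,4,2,3,2](0) P2=[5,4,4,5,3,0](1)
Move 2: P1 pit5 -> P1=[5,4,4,2,3,0](1) P2=[6,4,4,5,3,0](1)
Move 3: P2 pit2 -> P1=[5,4,4,2,3,0](1) P2=[6,4,0,6,4,1](2)
Move 4: P1 pit2 -> P1=[5,4,0,3,4,1](2) P2=[6,4,0,6,4,1](2)
Move 5: P2 pit1 -> P1=[5,4,0,3,4,1](2) P2=[6,0,1,7,5,2](2)
Move 6: P2 pit0 -> P1=[5,4,0,3,4,1](2) P2=[0,1,2,8,6,3](3)
Move 7: P1 pit0 -> P1=[0,5,1,4,5,2](2) P2=[0,1,2,8,6,3](3)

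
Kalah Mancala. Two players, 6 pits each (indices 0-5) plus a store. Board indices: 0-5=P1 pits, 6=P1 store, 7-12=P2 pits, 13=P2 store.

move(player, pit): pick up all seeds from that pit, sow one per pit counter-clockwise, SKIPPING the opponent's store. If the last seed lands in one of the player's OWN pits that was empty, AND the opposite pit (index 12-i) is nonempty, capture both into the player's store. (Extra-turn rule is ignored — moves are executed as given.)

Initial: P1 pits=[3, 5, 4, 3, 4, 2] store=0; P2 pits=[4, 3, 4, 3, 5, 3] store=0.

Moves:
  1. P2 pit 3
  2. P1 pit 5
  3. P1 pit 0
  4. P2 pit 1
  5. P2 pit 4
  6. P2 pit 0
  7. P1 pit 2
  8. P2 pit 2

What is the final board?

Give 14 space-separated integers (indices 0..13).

Move 1: P2 pit3 -> P1=[3,5,4,3,4,2](0) P2=[4,3,4,0,6,4](1)
Move 2: P1 pit5 -> P1=[3,5,4,3,4,0](1) P2=[5,3,4,0,6,4](1)
Move 3: P1 pit0 -> P1=[0,6,5,4,4,0](1) P2=[5,3,4,0,6,4](1)
Move 4: P2 pit1 -> P1=[0,6,5,4,4,0](1) P2=[5,0,5,1,7,4](1)
Move 5: P2 pit4 -> P1=[1,7,6,5,5,0](1) P2=[5,0,5,1,0,5](2)
Move 6: P2 pit0 -> P1=[1,7,6,5,5,0](1) P2=[0,1,6,2,1,6](2)
Move 7: P1 pit2 -> P1=[1,7,0,6,6,1](2) P2=[1,2,6,2,1,6](2)
Move 8: P2 pit2 -> P1=[2,8,0,6,6,1](2) P2=[1,2,0,3,2,7](3)

Answer: 2 8 0 6 6 1 2 1 2 0 3 2 7 3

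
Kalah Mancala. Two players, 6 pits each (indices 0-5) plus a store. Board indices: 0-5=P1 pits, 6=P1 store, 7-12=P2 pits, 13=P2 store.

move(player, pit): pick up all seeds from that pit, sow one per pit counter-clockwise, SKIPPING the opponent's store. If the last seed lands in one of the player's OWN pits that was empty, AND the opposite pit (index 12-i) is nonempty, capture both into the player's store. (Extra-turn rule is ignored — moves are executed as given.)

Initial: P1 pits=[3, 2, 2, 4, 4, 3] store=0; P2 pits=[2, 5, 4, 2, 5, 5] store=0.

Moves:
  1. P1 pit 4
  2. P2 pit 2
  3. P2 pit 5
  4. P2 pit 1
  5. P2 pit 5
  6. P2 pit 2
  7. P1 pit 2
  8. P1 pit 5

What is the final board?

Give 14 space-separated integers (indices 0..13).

Move 1: P1 pit4 -> P1=[3,2,2,4,0,4](1) P2=[3,6,4,2,5,5](0)
Move 2: P2 pit2 -> P1=[3,2,2,4,0,4](1) P2=[3,6,0,3,6,6](1)
Move 3: P2 pit5 -> P1=[4,3,3,5,1,4](1) P2=[3,6,0,3,6,0](2)
Move 4: P2 pit1 -> P1=[5,3,3,5,1,4](1) P2=[3,0,1,4,7,1](3)
Move 5: P2 pit5 -> P1=[5,3,3,5,1,4](1) P2=[3,0,1,4,7,0](4)
Move 6: P2 pit2 -> P1=[5,3,3,5,1,4](1) P2=[3,0,0,5,7,0](4)
Move 7: P1 pit2 -> P1=[5,3,0,6,2,5](1) P2=[3,0,0,5,7,0](4)
Move 8: P1 pit5 -> P1=[5,3,0,6,2,0](2) P2=[4,1,1,6,7,0](4)

Answer: 5 3 0 6 2 0 2 4 1 1 6 7 0 4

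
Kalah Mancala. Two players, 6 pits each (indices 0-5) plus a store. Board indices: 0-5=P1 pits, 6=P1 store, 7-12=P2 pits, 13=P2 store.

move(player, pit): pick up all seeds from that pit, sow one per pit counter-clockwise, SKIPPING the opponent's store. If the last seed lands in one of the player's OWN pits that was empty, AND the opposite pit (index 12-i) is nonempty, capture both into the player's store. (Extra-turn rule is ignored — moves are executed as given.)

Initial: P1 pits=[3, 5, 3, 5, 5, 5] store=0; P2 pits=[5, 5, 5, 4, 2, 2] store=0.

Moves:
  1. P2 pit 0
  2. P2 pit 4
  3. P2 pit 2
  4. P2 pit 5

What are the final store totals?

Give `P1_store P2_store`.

Move 1: P2 pit0 -> P1=[3,5,3,5,5,5](0) P2=[0,6,6,5,3,3](0)
Move 2: P2 pit4 -> P1=[4,5,3,5,5,5](0) P2=[0,6,6,5,0,4](1)
Move 3: P2 pit2 -> P1=[5,6,3,5,5,5](0) P2=[0,6,0,6,1,5](2)
Move 4: P2 pit5 -> P1=[6,7,4,6,5,5](0) P2=[0,6,0,6,1,0](3)

Answer: 0 3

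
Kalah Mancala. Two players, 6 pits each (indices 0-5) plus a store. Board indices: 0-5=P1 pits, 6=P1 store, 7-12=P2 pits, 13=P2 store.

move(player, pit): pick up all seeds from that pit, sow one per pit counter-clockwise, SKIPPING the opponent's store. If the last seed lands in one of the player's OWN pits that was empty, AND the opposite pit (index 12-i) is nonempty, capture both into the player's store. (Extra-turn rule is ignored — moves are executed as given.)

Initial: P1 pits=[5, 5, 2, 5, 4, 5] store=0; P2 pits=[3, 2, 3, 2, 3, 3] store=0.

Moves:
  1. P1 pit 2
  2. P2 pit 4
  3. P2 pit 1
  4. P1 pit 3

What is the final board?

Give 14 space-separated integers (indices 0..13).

Move 1: P1 pit2 -> P1=[5,5,0,6,5,5](0) P2=[3,2,3,2,3,3](0)
Move 2: P2 pit4 -> P1=[6,5,0,6,5,5](0) P2=[3,2,3,2,0,4](1)
Move 3: P2 pit1 -> P1=[6,5,0,6,5,5](0) P2=[3,0,4,3,0,4](1)
Move 4: P1 pit3 -> P1=[6,5,0,0,6,6](1) P2=[4,1,5,3,0,4](1)

Answer: 6 5 0 0 6 6 1 4 1 5 3 0 4 1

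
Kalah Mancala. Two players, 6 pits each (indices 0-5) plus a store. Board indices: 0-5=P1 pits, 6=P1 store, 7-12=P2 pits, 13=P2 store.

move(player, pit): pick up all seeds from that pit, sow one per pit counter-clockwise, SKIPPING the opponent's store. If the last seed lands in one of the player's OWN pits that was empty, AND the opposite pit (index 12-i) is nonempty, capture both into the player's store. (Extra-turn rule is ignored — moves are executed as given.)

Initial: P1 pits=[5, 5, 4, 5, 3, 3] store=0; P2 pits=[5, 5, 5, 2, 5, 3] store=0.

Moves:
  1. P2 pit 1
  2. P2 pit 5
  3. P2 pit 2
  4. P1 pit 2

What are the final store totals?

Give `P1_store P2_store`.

Answer: 1 3

Derivation:
Move 1: P2 pit1 -> P1=[5,5,4,5,3,3](0) P2=[5,0,6,3,6,4](1)
Move 2: P2 pit5 -> P1=[6,6,5,5,3,3](0) P2=[5,0,6,3,6,0](2)
Move 3: P2 pit2 -> P1=[7,7,5,5,3,3](0) P2=[5,0,0,4,7,1](3)
Move 4: P1 pit2 -> P1=[7,7,0,6,4,4](1) P2=[6,0,0,4,7,1](3)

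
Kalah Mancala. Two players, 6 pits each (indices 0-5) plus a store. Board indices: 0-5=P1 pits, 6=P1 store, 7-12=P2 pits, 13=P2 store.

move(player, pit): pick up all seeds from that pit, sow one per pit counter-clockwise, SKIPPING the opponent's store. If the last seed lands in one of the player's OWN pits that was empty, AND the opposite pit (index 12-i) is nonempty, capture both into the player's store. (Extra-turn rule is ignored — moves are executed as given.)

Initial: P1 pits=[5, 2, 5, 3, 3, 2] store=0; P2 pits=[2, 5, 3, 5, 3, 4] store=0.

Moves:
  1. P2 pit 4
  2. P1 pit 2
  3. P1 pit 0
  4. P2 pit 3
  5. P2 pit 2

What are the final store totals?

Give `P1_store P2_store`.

Move 1: P2 pit4 -> P1=[6,2,5,3,3,2](0) P2=[2,5,3,5,0,5](1)
Move 2: P1 pit2 -> P1=[6,2,0,4,4,3](1) P2=[3,5,3,5,0,5](1)
Move 3: P1 pit0 -> P1=[0,3,1,5,5,4](2) P2=[3,5,3,5,0,5](1)
Move 4: P2 pit3 -> P1=[1,4,1,5,5,4](2) P2=[3,5,3,0,1,6](2)
Move 5: P2 pit2 -> P1=[1,4,1,5,5,4](2) P2=[3,5,0,1,2,7](2)

Answer: 2 2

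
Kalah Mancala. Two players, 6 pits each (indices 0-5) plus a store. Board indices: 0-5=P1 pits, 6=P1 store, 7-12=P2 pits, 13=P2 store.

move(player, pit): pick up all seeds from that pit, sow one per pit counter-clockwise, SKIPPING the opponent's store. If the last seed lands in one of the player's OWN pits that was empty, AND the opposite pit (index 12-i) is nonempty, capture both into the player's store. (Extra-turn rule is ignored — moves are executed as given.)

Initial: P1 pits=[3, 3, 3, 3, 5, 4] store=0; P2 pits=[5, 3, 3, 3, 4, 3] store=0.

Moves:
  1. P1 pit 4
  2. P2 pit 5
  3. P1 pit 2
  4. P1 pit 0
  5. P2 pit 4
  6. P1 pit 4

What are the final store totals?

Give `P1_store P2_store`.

Move 1: P1 pit4 -> P1=[3,3,3,3,0,5](1) P2=[6,4,4,3,4,3](0)
Move 2: P2 pit5 -> P1=[4,4,3,3,0,5](1) P2=[6,4,4,3,4,0](1)
Move 3: P1 pit2 -> P1=[4,4,0,4,1,6](1) P2=[6,4,4,3,4,0](1)
Move 4: P1 pit0 -> P1=[0,5,1,5,2,6](1) P2=[6,4,4,3,4,0](1)
Move 5: P2 pit4 -> P1=[1,6,1,5,2,6](1) P2=[6,4,4,3,0,1](2)
Move 6: P1 pit4 -> P1=[1,6,1,5,0,7](2) P2=[6,4,4,3,0,1](2)

Answer: 2 2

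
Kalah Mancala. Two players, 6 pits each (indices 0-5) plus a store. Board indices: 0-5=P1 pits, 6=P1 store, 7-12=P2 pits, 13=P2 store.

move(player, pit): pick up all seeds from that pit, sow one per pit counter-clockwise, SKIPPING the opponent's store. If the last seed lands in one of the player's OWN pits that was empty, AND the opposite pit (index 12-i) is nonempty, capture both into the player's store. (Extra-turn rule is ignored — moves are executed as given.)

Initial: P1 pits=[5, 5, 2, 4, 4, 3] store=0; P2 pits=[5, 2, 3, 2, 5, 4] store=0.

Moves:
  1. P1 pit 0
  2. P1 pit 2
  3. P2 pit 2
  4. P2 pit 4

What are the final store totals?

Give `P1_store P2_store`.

Move 1: P1 pit0 -> P1=[0,6,3,5,5,4](0) P2=[5,2,3,2,5,4](0)
Move 2: P1 pit2 -> P1=[0,6,0,6,6,5](0) P2=[5,2,3,2,5,4](0)
Move 3: P2 pit2 -> P1=[0,6,0,6,6,5](0) P2=[5,2,0,3,6,5](0)
Move 4: P2 pit4 -> P1=[1,7,1,7,6,5](0) P2=[5,2,0,3,0,6](1)

Answer: 0 1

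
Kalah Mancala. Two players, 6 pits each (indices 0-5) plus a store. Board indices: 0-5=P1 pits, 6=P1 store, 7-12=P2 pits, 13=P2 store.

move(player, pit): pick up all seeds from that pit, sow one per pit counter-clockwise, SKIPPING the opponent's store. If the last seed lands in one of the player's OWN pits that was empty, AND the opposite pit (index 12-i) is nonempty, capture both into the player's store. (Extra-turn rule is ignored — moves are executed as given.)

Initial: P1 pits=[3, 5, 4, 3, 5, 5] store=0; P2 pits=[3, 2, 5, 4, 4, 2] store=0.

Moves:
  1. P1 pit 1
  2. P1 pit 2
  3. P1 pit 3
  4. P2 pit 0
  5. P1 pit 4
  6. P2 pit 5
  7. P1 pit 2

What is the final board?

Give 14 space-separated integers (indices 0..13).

Answer: 4 1 0 0 0 9 12 1 5 0 6 6 0 1

Derivation:
Move 1: P1 pit1 -> P1=[3,0,5,4,6,6](1) P2=[3,2,5,4,4,2](0)
Move 2: P1 pit2 -> P1=[3,0,0,5,7,7](2) P2=[4,2,5,4,4,2](0)
Move 3: P1 pit3 -> P1=[3,0,0,0,8,8](3) P2=[5,3,5,4,4,2](0)
Move 4: P2 pit0 -> P1=[3,0,0,0,8,8](3) P2=[0,4,6,5,5,3](0)
Move 5: P1 pit4 -> P1=[3,0,0,0,0,9](4) P2=[1,5,7,6,6,4](0)
Move 6: P2 pit5 -> P1=[4,1,1,0,0,9](4) P2=[1,5,7,6,6,0](1)
Move 7: P1 pit2 -> P1=[4,1,0,0,0,9](12) P2=[1,5,0,6,6,0](1)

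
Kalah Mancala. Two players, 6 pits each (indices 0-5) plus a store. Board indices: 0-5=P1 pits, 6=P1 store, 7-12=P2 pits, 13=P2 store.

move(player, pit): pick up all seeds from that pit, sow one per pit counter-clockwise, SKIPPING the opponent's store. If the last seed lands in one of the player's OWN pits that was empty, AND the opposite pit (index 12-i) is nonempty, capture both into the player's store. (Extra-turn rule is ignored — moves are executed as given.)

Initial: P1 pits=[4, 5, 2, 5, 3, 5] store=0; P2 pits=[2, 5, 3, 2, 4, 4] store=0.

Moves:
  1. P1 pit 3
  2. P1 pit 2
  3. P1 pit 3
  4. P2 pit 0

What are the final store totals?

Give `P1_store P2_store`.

Move 1: P1 pit3 -> P1=[4,5,2,0,4,6](1) P2=[3,6,3,2,4,4](0)
Move 2: P1 pit2 -> P1=[4,5,0,1,5,6](1) P2=[3,6,3,2,4,4](0)
Move 3: P1 pit3 -> P1=[4,5,0,0,6,6](1) P2=[3,6,3,2,4,4](0)
Move 4: P2 pit0 -> P1=[4,5,0,0,6,6](1) P2=[0,7,4,3,4,4](0)

Answer: 1 0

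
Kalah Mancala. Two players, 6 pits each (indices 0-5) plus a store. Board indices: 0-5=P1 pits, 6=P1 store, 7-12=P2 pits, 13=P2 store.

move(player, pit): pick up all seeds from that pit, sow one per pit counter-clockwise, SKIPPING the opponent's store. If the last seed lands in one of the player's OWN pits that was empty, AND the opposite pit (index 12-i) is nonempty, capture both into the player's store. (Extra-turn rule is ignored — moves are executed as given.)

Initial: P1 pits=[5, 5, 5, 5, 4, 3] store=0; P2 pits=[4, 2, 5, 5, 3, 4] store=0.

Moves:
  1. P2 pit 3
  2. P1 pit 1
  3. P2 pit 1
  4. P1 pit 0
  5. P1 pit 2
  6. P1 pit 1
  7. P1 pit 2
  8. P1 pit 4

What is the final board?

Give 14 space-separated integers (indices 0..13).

Move 1: P2 pit3 -> P1=[6,6,5,5,4,3](0) P2=[4,2,5,0,4,5](1)
Move 2: P1 pit1 -> P1=[6,0,6,6,5,4](1) P2=[5,2,5,0,4,5](1)
Move 3: P2 pit1 -> P1=[6,0,0,6,5,4](1) P2=[5,0,6,0,4,5](8)
Move 4: P1 pit0 -> P1=[0,1,1,7,6,5](2) P2=[5,0,6,0,4,5](8)
Move 5: P1 pit2 -> P1=[0,1,0,8,6,5](2) P2=[5,0,6,0,4,5](8)
Move 6: P1 pit1 -> P1=[0,0,1,8,6,5](2) P2=[5,0,6,0,4,5](8)
Move 7: P1 pit2 -> P1=[0,0,0,9,6,5](2) P2=[5,0,6,0,4,5](8)
Move 8: P1 pit4 -> P1=[0,0,0,9,0,6](3) P2=[6,1,7,1,4,5](8)

Answer: 0 0 0 9 0 6 3 6 1 7 1 4 5 8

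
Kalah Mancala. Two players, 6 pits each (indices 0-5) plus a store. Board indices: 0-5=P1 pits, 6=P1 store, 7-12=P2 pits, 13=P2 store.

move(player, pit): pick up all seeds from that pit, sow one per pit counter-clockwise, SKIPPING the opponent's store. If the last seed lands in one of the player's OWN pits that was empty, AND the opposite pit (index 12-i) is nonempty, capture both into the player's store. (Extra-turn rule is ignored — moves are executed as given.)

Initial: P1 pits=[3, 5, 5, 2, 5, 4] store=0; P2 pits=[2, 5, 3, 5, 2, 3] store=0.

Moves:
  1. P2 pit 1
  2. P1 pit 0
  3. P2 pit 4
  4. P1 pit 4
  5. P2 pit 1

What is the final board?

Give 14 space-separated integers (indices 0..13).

Move 1: P2 pit1 -> P1=[3,5,5,2,5,4](0) P2=[2,0,4,6,3,4](1)
Move 2: P1 pit0 -> P1=[0,6,6,3,5,4](0) P2=[2,0,4,6,3,4](1)
Move 3: P2 pit4 -> P1=[1,6,6,3,5,4](0) P2=[2,0,4,6,0,5](2)
Move 4: P1 pit4 -> P1=[1,6,6,3,0,5](1) P2=[3,1,5,6,0,5](2)
Move 5: P2 pit1 -> P1=[1,6,6,3,0,5](1) P2=[3,0,6,6,0,5](2)

Answer: 1 6 6 3 0 5 1 3 0 6 6 0 5 2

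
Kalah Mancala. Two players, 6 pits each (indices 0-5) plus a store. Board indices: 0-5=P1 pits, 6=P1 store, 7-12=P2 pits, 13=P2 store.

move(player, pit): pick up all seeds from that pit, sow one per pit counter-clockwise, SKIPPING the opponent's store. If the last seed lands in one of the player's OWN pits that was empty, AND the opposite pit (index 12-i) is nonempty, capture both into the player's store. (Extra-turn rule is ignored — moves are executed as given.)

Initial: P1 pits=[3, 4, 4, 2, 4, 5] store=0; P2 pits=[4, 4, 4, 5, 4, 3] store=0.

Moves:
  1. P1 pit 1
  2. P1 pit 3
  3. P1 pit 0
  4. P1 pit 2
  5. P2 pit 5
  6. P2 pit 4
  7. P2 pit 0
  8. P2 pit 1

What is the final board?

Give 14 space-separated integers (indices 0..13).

Move 1: P1 pit1 -> P1=[3,0,5,3,5,6](0) P2=[4,4,4,5,4,3](0)
Move 2: P1 pit3 -> P1=[3,0,5,0,6,7](1) P2=[4,4,4,5,4,3](0)
Move 3: P1 pit0 -> P1=[0,1,6,0,6,7](6) P2=[4,4,0,5,4,3](0)
Move 4: P1 pit2 -> P1=[0,1,0,1,7,8](7) P2=[5,5,0,5,4,3](0)
Move 5: P2 pit5 -> P1=[1,2,0,1,7,8](7) P2=[5,5,0,5,4,0](1)
Move 6: P2 pit4 -> P1=[2,3,0,1,7,8](7) P2=[5,5,0,5,0,1](2)
Move 7: P2 pit0 -> P1=[2,3,0,1,7,8](7) P2=[0,6,1,6,1,2](2)
Move 8: P2 pit1 -> P1=[3,3,0,1,7,8](7) P2=[0,0,2,7,2,3](3)

Answer: 3 3 0 1 7 8 7 0 0 2 7 2 3 3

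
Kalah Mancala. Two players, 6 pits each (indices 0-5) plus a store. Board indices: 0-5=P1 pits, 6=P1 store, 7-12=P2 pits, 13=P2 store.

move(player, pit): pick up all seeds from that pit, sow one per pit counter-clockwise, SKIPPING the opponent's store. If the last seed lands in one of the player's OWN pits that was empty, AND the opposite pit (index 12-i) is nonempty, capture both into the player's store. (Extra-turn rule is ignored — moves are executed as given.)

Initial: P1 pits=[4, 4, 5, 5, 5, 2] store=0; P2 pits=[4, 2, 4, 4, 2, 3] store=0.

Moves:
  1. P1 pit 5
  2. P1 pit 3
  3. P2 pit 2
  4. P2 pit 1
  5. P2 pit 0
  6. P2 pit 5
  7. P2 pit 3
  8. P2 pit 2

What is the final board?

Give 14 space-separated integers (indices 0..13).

Answer: 6 6 7 2 6 1 2 0 1 0 1 7 1 4

Derivation:
Move 1: P1 pit5 -> P1=[4,4,5,5,5,0](1) P2=[5,2,4,4,2,3](0)
Move 2: P1 pit3 -> P1=[4,4,5,0,6,1](2) P2=[6,3,4,4,2,3](0)
Move 3: P2 pit2 -> P1=[4,4,5,0,6,1](2) P2=[6,3,0,5,3,4](1)
Move 4: P2 pit1 -> P1=[4,4,5,0,6,1](2) P2=[6,0,1,6,4,4](1)
Move 5: P2 pit0 -> P1=[4,4,5,0,6,1](2) P2=[0,1,2,7,5,5](2)
Move 6: P2 pit5 -> P1=[5,5,6,1,6,1](2) P2=[0,1,2,7,5,0](3)
Move 7: P2 pit3 -> P1=[6,6,7,2,6,1](2) P2=[0,1,2,0,6,1](4)
Move 8: P2 pit2 -> P1=[6,6,7,2,6,1](2) P2=[0,1,0,1,7,1](4)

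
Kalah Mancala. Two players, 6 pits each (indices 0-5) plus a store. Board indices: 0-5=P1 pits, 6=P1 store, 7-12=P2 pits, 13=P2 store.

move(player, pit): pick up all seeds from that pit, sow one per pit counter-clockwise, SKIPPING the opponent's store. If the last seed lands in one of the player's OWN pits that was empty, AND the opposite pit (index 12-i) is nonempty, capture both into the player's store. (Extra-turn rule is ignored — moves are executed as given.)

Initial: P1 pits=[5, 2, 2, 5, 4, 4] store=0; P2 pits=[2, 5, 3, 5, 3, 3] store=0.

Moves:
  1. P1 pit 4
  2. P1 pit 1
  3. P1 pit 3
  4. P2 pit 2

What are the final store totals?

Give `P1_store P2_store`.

Answer: 2 1

Derivation:
Move 1: P1 pit4 -> P1=[5,2,2,5,0,5](1) P2=[3,6,3,5,3,3](0)
Move 2: P1 pit1 -> P1=[5,0,3,6,0,5](1) P2=[3,6,3,5,3,3](0)
Move 3: P1 pit3 -> P1=[5,0,3,0,1,6](2) P2=[4,7,4,5,3,3](0)
Move 4: P2 pit2 -> P1=[5,0,3,0,1,6](2) P2=[4,7,0,6,4,4](1)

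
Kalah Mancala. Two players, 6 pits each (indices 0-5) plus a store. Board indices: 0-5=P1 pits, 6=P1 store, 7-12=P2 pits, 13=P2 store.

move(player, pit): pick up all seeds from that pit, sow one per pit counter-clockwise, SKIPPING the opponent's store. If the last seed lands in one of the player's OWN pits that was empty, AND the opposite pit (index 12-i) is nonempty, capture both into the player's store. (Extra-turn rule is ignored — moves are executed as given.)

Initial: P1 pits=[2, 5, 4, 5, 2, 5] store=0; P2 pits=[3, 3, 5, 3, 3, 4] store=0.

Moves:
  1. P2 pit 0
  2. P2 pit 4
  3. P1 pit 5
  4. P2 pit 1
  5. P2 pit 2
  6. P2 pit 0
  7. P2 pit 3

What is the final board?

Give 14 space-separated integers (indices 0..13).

Move 1: P2 pit0 -> P1=[2,5,4,5,2,5](0) P2=[0,4,6,4,3,4](0)
Move 2: P2 pit4 -> P1=[3,5,4,5,2,5](0) P2=[0,4,6,4,0,5](1)
Move 3: P1 pit5 -> P1=[3,5,4,5,2,0](1) P2=[1,5,7,5,0,5](1)
Move 4: P2 pit1 -> P1=[3,5,4,5,2,0](1) P2=[1,0,8,6,1,6](2)
Move 5: P2 pit2 -> P1=[4,6,5,6,2,0](1) P2=[1,0,0,7,2,7](3)
Move 6: P2 pit0 -> P1=[4,6,5,6,0,0](1) P2=[0,0,0,7,2,7](6)
Move 7: P2 pit3 -> P1=[5,7,6,7,0,0](1) P2=[0,0,0,0,3,8](7)

Answer: 5 7 6 7 0 0 1 0 0 0 0 3 8 7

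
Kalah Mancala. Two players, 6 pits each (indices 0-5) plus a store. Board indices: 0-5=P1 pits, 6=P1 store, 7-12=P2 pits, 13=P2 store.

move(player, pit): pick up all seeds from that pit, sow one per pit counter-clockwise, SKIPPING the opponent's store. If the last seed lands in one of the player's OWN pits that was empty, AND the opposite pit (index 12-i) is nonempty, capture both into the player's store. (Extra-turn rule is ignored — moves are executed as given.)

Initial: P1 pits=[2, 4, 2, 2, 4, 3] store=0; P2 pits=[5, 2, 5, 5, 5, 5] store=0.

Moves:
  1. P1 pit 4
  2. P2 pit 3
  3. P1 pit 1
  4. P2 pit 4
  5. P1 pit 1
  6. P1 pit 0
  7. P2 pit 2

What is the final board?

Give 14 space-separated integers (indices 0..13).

Move 1: P1 pit4 -> P1=[2,4,2,2,0,4](1) P2=[6,3,5,5,5,5](0)
Move 2: P2 pit3 -> P1=[3,5,2,2,0,4](1) P2=[6,3,5,0,6,6](1)
Move 3: P1 pit1 -> P1=[3,0,3,3,1,5](2) P2=[6,3,5,0,6,6](1)
Move 4: P2 pit4 -> P1=[4,1,4,4,1,5](2) P2=[6,3,5,0,0,7](2)
Move 5: P1 pit1 -> P1=[4,0,5,4,1,5](2) P2=[6,3,5,0,0,7](2)
Move 6: P1 pit0 -> P1=[0,1,6,5,2,5](2) P2=[6,3,5,0,0,7](2)
Move 7: P2 pit2 -> P1=[1,1,6,5,2,5](2) P2=[6,3,0,1,1,8](3)

Answer: 1 1 6 5 2 5 2 6 3 0 1 1 8 3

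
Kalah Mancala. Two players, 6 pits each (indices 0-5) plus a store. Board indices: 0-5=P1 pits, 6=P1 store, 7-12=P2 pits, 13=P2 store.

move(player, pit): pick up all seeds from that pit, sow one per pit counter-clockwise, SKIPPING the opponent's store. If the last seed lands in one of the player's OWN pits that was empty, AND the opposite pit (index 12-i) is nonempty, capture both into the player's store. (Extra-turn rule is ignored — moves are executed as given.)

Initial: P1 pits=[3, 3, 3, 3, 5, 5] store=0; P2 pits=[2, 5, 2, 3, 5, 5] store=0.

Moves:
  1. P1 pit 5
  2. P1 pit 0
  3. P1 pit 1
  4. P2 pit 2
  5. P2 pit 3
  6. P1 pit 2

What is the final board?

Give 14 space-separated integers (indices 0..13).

Answer: 1 1 0 6 7 1 6 1 6 0 0 7 7 1

Derivation:
Move 1: P1 pit5 -> P1=[3,3,3,3,5,0](1) P2=[3,6,3,4,5,5](0)
Move 2: P1 pit0 -> P1=[0,4,4,4,5,0](1) P2=[3,6,3,4,5,5](0)
Move 3: P1 pit1 -> P1=[0,0,5,5,6,0](5) P2=[0,6,3,4,5,5](0)
Move 4: P2 pit2 -> P1=[0,0,5,5,6,0](5) P2=[0,6,0,5,6,6](0)
Move 5: P2 pit3 -> P1=[1,1,5,5,6,0](5) P2=[0,6,0,0,7,7](1)
Move 6: P1 pit2 -> P1=[1,1,0,6,7,1](6) P2=[1,6,0,0,7,7](1)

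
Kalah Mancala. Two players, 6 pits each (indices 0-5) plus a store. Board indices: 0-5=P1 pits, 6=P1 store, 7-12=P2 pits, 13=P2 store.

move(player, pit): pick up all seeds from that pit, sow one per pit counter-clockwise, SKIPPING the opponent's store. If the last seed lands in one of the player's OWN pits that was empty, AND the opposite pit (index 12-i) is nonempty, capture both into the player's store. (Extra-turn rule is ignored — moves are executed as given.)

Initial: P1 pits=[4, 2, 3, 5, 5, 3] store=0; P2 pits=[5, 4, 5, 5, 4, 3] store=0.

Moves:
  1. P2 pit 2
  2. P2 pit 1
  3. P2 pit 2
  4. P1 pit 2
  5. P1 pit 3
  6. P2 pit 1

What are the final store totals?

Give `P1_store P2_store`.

Move 1: P2 pit2 -> P1=[5,2,3,5,5,3](0) P2=[5,4,0,6,5,4](1)
Move 2: P2 pit1 -> P1=[5,2,3,5,5,3](0) P2=[5,0,1,7,6,5](1)
Move 3: P2 pit2 -> P1=[5,2,3,5,5,3](0) P2=[5,0,0,8,6,5](1)
Move 4: P1 pit2 -> P1=[5,2,0,6,6,4](0) P2=[5,0,0,8,6,5](1)
Move 5: P1 pit3 -> P1=[5,2,0,0,7,5](1) P2=[6,1,1,8,6,5](1)
Move 6: P2 pit1 -> P1=[5,2,0,0,7,5](1) P2=[6,0,2,8,6,5](1)

Answer: 1 1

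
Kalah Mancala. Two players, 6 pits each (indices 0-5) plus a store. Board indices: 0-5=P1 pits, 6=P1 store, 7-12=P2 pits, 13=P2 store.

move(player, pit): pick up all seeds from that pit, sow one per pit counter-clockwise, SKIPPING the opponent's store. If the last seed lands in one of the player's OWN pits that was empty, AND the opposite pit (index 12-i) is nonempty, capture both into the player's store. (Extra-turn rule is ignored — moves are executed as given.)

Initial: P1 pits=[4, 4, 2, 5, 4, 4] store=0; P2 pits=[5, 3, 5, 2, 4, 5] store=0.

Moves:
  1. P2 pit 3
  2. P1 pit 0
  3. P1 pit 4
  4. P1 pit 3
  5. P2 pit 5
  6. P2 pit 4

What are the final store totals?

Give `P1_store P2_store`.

Answer: 2 2

Derivation:
Move 1: P2 pit3 -> P1=[4,4,2,5,4,4](0) P2=[5,3,5,0,5,6](0)
Move 2: P1 pit0 -> P1=[0,5,3,6,5,4](0) P2=[5,3,5,0,5,6](0)
Move 3: P1 pit4 -> P1=[0,5,3,6,0,5](1) P2=[6,4,6,0,5,6](0)
Move 4: P1 pit3 -> P1=[0,5,3,0,1,6](2) P2=[7,5,7,0,5,6](0)
Move 5: P2 pit5 -> P1=[1,6,4,1,2,6](2) P2=[7,5,7,0,5,0](1)
Move 6: P2 pit4 -> P1=[2,7,5,1,2,6](2) P2=[7,5,7,0,0,1](2)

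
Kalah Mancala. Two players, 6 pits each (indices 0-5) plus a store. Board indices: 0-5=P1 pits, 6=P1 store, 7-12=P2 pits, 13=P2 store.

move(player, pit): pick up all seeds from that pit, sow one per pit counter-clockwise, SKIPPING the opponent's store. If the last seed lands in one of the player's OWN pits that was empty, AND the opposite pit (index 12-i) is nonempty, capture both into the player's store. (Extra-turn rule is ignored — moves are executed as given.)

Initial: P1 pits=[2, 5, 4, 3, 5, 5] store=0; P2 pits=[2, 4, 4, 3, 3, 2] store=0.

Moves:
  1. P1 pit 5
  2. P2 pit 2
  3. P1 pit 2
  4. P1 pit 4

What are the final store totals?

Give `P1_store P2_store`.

Move 1: P1 pit5 -> P1=[2,5,4,3,5,0](1) P2=[3,5,5,4,3,2](0)
Move 2: P2 pit2 -> P1=[3,5,4,3,5,0](1) P2=[3,5,0,5,4,3](1)
Move 3: P1 pit2 -> P1=[3,5,0,4,6,1](2) P2=[3,5,0,5,4,3](1)
Move 4: P1 pit4 -> P1=[3,5,0,4,0,2](3) P2=[4,6,1,6,4,3](1)

Answer: 3 1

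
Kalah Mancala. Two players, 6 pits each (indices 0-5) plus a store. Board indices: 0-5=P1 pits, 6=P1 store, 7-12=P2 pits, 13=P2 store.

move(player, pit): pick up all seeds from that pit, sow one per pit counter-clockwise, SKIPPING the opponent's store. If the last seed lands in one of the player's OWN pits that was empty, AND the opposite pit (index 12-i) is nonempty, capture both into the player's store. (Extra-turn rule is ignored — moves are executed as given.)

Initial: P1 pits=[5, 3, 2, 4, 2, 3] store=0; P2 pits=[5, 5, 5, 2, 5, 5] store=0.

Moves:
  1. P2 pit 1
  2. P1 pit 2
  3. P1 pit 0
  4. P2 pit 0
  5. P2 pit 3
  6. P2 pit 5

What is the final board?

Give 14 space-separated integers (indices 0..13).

Move 1: P2 pit1 -> P1=[5,3,2,4,2,3](0) P2=[5,0,6,3,6,6](1)
Move 2: P1 pit2 -> P1=[5,3,0,5,3,3](0) P2=[5,0,6,3,6,6](1)
Move 3: P1 pit0 -> P1=[0,4,1,6,4,4](0) P2=[5,0,6,3,6,6](1)
Move 4: P2 pit0 -> P1=[0,4,1,6,4,4](0) P2=[0,1,7,4,7,7](1)
Move 5: P2 pit3 -> P1=[1,4,1,6,4,4](0) P2=[0,1,7,0,8,8](2)
Move 6: P2 pit5 -> P1=[2,5,2,7,5,0](0) P2=[0,1,7,0,8,0](9)

Answer: 2 5 2 7 5 0 0 0 1 7 0 8 0 9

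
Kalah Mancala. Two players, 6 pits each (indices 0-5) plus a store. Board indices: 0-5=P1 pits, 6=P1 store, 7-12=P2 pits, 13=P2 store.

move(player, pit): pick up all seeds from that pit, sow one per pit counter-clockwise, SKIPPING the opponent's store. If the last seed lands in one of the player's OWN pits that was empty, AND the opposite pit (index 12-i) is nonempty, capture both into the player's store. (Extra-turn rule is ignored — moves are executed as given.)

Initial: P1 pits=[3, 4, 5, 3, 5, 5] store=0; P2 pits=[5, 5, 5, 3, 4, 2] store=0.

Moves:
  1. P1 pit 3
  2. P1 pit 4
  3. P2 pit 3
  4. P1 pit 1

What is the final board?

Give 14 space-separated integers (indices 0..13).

Move 1: P1 pit3 -> P1=[3,4,5,0,6,6](1) P2=[5,5,5,3,4,2](0)
Move 2: P1 pit4 -> P1=[3,4,5,0,0,7](2) P2=[6,6,6,4,4,2](0)
Move 3: P2 pit3 -> P1=[4,4,5,0,0,7](2) P2=[6,6,6,0,5,3](1)
Move 4: P1 pit1 -> P1=[4,0,6,1,1,8](2) P2=[6,6,6,0,5,3](1)

Answer: 4 0 6 1 1 8 2 6 6 6 0 5 3 1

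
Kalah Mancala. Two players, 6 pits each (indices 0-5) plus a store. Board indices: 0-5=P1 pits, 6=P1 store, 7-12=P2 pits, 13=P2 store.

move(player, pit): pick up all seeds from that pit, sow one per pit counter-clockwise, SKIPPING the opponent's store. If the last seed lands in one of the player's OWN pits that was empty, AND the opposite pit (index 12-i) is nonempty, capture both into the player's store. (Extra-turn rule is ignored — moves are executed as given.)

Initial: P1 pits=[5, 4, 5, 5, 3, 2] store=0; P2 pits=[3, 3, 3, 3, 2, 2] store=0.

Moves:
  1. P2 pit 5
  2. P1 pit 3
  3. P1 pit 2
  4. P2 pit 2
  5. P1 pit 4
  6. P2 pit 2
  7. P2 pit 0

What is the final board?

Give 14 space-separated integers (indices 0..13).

Answer: 0 4 0 1 0 5 3 0 6 1 6 4 1 9

Derivation:
Move 1: P2 pit5 -> P1=[6,4,5,5,3,2](0) P2=[3,3,3,3,2,0](1)
Move 2: P1 pit3 -> P1=[6,4,5,0,4,3](1) P2=[4,4,3,3,2,0](1)
Move 3: P1 pit2 -> P1=[6,4,0,1,5,4](2) P2=[5,4,3,3,2,0](1)
Move 4: P2 pit2 -> P1=[0,4,0,1,5,4](2) P2=[5,4,0,4,3,0](8)
Move 5: P1 pit4 -> P1=[0,4,0,1,0,5](3) P2=[6,5,1,4,3,0](8)
Move 6: P2 pit2 -> P1=[0,4,0,1,0,5](3) P2=[6,5,0,5,3,0](8)
Move 7: P2 pit0 -> P1=[0,4,0,1,0,5](3) P2=[0,6,1,6,4,1](9)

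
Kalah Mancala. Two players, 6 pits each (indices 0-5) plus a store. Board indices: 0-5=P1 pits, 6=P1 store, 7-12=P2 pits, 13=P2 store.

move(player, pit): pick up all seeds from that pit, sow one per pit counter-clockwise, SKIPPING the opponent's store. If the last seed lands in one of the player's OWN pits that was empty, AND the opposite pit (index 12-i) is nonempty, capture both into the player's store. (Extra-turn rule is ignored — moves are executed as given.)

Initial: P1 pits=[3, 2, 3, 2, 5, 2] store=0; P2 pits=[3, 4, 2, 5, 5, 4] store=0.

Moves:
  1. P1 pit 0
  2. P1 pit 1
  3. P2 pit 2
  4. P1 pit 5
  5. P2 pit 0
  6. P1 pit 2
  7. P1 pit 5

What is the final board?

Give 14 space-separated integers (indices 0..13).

Answer: 0 0 0 5 7 0 3 1 5 1 7 7 4 0

Derivation:
Move 1: P1 pit0 -> P1=[0,3,4,3,5,2](0) P2=[3,4,2,5,5,4](0)
Move 2: P1 pit1 -> P1=[0,0,5,4,6,2](0) P2=[3,4,2,5,5,4](0)
Move 3: P2 pit2 -> P1=[0,0,5,4,6,2](0) P2=[3,4,0,6,6,4](0)
Move 4: P1 pit5 -> P1=[0,0,5,4,6,0](1) P2=[4,4,0,6,6,4](0)
Move 5: P2 pit0 -> P1=[0,0,5,4,6,0](1) P2=[0,5,1,7,7,4](0)
Move 6: P1 pit2 -> P1=[0,0,0,5,7,1](2) P2=[1,5,1,7,7,4](0)
Move 7: P1 pit5 -> P1=[0,0,0,5,7,0](3) P2=[1,5,1,7,7,4](0)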